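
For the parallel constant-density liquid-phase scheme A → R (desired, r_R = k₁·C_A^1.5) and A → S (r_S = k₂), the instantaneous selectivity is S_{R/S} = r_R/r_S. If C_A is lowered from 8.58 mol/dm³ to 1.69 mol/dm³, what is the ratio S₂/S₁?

0.0874

S_{R/S} = (k₁/k₂)·C_A^1.5, so S₂/S₁ = (C_{A,2}/C_{A,1})^1.5.
= (1.69/8.58)^1.5 = (0.1970)^1.5 = 0.0874.
Selectivity toward R falls as C_A falls — high-concentration operation is favoured.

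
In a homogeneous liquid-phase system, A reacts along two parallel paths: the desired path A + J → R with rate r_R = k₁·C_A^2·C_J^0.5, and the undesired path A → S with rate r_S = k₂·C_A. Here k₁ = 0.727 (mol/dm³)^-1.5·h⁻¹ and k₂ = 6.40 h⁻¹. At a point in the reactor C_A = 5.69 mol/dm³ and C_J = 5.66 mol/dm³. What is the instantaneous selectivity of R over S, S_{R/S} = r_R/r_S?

S_{R/S} = r_R/r_S = (k₁·C_A^2·C_J^0.5)/(k₂·C_A) = (k₁/k₂)·C_A·C_J^0.5.
= (0.727×5.690^2×5.660^0.5) / (6.40×5.690) = 56.00/36.42 = 1.54.

1.54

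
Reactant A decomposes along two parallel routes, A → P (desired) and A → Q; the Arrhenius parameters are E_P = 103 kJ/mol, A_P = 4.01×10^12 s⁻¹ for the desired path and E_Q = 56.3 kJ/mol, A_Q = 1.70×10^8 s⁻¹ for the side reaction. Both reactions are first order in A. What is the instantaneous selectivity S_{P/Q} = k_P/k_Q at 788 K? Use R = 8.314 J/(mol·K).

With equal orders, S_{P/Q} = k_P/k_Q = (A_P/A_Q)·exp[(E_Q−E_P)/(RT)].
(E_Q−E_P)/(RT) = (56.3−103)×10³/(8.314×788) = -46700/6551 = -7.128.
k_P/k_Q = (4.01×10^12/1.70×10^8)·exp(-7.128) = 23588 × 8.022×10^-4 = 18.9.

18.9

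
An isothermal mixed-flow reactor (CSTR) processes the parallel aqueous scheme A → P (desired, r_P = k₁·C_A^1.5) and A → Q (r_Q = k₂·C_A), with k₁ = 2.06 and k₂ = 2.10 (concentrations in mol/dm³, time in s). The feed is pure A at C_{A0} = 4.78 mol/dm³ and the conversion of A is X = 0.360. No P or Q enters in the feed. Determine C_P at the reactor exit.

Exit C_A = C_{A0}(1−X) = 4.78×0.640 = 3.059 mol/dm³.
In a CSTR the entire volume is at exit conditions, so r_P = 2.06×3.059^1.5 = 11.02 and r_Q = 2.10×3.059 = 6.424.
Fraction of consumed A going to P: r_P/(r_P+r_Q) = 0.6318.
C_P = 0.6318·C_{A0}·X = 0.6318×4.78×0.360 = 1.09 mol/dm³.

1.09 mol/dm³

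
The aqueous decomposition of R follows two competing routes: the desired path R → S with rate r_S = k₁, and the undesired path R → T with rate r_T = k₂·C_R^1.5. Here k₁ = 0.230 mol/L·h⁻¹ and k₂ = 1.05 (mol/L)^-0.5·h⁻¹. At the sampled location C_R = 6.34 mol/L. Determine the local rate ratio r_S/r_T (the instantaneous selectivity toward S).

S_{S/T} = r_S/r_T = (k₁)/(k₂·C_R^1.5) = (k₁/k₂)·C_R^-1.5.
= (0.230) / (1.05×6.340^1.5) = 0.2300/16.76 = 0.0137.

0.0137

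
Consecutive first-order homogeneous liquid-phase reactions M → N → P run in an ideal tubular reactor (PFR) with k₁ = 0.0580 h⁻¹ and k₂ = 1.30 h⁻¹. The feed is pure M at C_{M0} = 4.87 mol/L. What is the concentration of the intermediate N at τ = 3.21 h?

For first-order series with pure M initially, C_N(τ) = k₁C_{M0}/(k₂−k₁)·(e^(−k₁τ) − e^(−k₂τ)).
e^(−k₁τ) = e^(−0.0580×3.21) = e^(−0.1862) = 0.8301; e^(−k₂τ) = e^(−4.173) = 0.01541.
C_N = 0.0580×4.87/(1.30−0.0580) × (0.8301−0.01541) = 0.2274×0.8147 = 0.1853 mol/L.

0.185 mol/L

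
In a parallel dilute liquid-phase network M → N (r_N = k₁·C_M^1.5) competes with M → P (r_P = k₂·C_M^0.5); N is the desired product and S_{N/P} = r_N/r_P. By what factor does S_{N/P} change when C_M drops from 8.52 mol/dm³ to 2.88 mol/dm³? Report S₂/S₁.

S_{N/P} = (k₁/k₂)·C_M, so S₂/S₁ = (C_{M,2}/C_{M,1}).
= 2.88/8.52 = 0.338.

0.338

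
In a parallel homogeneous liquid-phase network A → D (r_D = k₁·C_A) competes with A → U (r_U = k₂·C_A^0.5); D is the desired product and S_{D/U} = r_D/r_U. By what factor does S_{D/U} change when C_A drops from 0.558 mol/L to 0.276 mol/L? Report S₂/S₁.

0.703

S_{D/U} = (k₁/k₂)·C_A^0.5, so S₂/S₁ = (C_{A,2}/C_{A,1})^0.5.
= (0.276/0.558)^0.5 = (0.4946)^0.5 = 0.703.
Selectivity toward D falls as C_A falls — high-concentration operation is favoured.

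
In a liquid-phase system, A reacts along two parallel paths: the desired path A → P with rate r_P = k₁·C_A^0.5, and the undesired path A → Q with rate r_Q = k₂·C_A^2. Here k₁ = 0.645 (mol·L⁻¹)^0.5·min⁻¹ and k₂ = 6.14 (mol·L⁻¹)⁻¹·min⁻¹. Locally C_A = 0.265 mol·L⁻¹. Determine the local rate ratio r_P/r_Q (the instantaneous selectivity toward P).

S_{P/Q} = r_P/r_Q = (k₁·C_A^0.5)/(k₂·C_A^2) = (k₁/k₂)·C_A^-1.5.
= (0.645×0.2650^0.5) / (6.14×0.2650^2) = 0.3320/0.4312 = 0.770.

0.770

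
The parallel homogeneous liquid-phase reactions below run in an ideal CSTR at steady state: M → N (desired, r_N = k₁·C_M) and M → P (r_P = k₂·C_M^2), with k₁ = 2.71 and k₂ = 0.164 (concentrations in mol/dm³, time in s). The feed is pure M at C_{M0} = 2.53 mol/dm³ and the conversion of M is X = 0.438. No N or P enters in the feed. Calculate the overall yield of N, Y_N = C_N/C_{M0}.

0.403

Exit C_M = C_{M0}(1−X) = 2.53×0.562 = 1.422 mol/dm³.
In a CSTR the entire volume is at exit conditions, so r_N = 2.71×1.422 = 3.853 and r_P = 0.164×1.422^2 = 0.3316.
Fraction of consumed M going to N: r_N/(r_N+r_P) = 0.9208.
C_N = 0.9208·C_{M0}·X = 0.9208×2.53×0.438 = 1.02 mol/dm³; Y_N = C_N/C_{M0} = 0.403.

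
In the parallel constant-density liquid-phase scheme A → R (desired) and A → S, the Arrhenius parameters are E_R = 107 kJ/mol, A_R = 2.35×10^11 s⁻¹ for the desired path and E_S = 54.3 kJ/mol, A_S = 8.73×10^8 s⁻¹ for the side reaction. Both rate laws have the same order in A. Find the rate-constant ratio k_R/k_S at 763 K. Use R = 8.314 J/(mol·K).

0.0664

With equal orders, S_{R/S} = k_R/k_S = (A_R/A_S)·exp[(E_S−E_R)/(RT)].
(E_S−E_R)/(RT) = (54.3−107)×10³/(8.314×763) = -52700/6344 = -8.308.
k_R/k_S = (2.35×10^11/8.73×10^8)·exp(-8.308) = 269.2 × 2.466×10^-4 = 0.0664.
Since E_R > E_S, raising the temperature improves selectivity toward R.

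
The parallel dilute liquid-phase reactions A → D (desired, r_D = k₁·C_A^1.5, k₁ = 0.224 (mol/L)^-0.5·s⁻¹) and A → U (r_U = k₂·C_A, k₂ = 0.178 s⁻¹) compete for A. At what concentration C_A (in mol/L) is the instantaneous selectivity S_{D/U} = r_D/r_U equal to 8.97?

50.8 mol/L

S_{D/U} = (k₁/k₂)·C_A^0.5 ⇒ C_A = (S·k₂/k₁)^(2).
= (8.97×0.178/0.224)^(2) = (7.128)^(2) = 50.8 mol/L.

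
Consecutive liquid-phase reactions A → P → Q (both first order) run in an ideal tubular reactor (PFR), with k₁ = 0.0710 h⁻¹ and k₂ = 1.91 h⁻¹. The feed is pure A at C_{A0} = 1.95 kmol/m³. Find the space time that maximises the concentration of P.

1.79 h

Setting dC_P/dτ = 0 gives τ_opt = ln(k₂/k₁)/(k₂−k₁).
= ln(1.91/0.0710)/(1.91−0.0710) = ln(26.90)/1.839 = 3.292/1.839 = 1.79 h.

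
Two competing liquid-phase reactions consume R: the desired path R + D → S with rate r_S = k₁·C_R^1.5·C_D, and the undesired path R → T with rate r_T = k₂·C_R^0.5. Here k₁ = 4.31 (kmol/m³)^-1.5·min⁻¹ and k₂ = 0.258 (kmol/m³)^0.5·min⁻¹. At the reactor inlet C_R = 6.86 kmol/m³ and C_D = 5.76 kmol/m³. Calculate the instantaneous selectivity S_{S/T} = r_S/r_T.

S_{S/T} = r_S/r_T = (k₁·C_R^1.5·C_D)/(k₂·C_R^0.5) = (k₁/k₂)·C_R·C_D.
= (4.31×6.860^1.5×5.760) / (0.258×6.860^0.5) = 446.1/0.6757 = 660.

660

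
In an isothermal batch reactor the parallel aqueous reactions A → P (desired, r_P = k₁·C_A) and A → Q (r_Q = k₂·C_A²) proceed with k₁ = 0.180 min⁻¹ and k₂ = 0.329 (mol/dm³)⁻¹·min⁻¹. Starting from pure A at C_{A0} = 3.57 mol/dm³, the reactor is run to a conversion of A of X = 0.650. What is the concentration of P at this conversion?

C_A = C_{A0}(1−X) = 1.249 mol/dm³.
Along a PFR/batch, dC_P/dC_A = −r_P/(r_P+r_Q) = −k₁/(k₁+k₂·C_A).
Integrating from C_{A0} to C_A: C_P = (0.180/0.329)·ln[(0.180+0.329·3.57)/(0.180+0.329·1.25)] = 0.5471·ln(1.355/0.5911) = 0.4537 mol/dm³.

0.454 mol/dm³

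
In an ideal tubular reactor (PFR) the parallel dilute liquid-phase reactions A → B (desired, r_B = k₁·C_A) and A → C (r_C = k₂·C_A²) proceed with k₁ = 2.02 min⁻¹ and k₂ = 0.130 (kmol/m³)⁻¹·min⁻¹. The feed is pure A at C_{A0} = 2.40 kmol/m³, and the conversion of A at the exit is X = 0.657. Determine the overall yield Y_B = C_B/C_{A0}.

C_A = C_{A0}(1−X) = 0.8232 kmol/m³.
Along a PFR/batch, dC_B/dC_A = −r_B/(r_B+r_C) = −k₁/(k₁+k₂·C_A).
Integrating from C_{A0} to C_A: C_B = (2.02/0.130)·ln[(2.02+0.130·2.40)/(2.02+0.130·0.823)] = 15.54·ln(2.332/2.127) = 1.430 kmol/m³.
Y_B = C_B/C_{A0} = 1.430/2.40 = 0.596.

0.596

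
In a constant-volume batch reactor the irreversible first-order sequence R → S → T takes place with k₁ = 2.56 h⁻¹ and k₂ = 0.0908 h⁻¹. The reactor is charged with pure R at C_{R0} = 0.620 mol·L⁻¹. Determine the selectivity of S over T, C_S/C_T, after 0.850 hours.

The intermediate concentration in a first-order A→B→C sequence is C_S = k₁C_{R0}(e^(−k₁t) − e^(−k₂t))/(k₂−k₁).
e^(−k₁t) = e^(−2.56×0.850) = e^(−2.176) = 0.1135; e^(−k₂t) = e^(−0.07718) = 0.9257.
C_S = 2.56×0.620/(0.0908−2.56) × (0.1135−0.9257) = (-0.6428)×(-0.8122) = 0.5221 mol·L⁻¹.
C_R = C_{R0}e^(−k₁t) = 0.07037 mol·L⁻¹, so C_T = C_{R0}−C_R−C_S = 0.02753 mol·L⁻¹; C_S/C_T = 19.0.

19.0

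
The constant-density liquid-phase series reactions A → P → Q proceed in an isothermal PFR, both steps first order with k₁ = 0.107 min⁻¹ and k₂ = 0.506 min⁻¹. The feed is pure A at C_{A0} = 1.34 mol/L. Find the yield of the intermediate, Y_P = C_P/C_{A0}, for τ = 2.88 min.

0.135

For first-order series with pure A initially, C_P(τ) = k₁C_{A0}/(k₂−k₁)·(e^(−k₁τ) − e^(−k₂τ)).
e^(−k₁τ) = e^(−0.107×2.88) = e^(−0.3082) = 0.7348; e^(−k₂τ) = e^(−1.457) = 0.2329.
C_P = 0.107×1.34/(0.506−0.107) × (0.7348−0.2329) = 0.3593×0.5019 = 0.1804 mol/L.
Y_P = C_P/C_{A0} = 0.1804/1.34 = 0.135.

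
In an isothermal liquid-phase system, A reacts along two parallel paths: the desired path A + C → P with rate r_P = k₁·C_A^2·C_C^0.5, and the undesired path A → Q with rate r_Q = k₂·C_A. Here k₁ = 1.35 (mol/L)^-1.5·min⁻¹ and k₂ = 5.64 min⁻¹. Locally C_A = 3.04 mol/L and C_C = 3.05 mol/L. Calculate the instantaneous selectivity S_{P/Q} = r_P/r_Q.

1.27

S_{P/Q} = r_P/r_Q = (k₁·C_A^2·C_C^0.5)/(k₂·C_A) = (k₁/k₂)·C_A·C_C^0.5.
= (1.35×3.040^2×3.050^0.5) / (5.64×3.040) = 21.79/17.15 = 1.27.
Since the desired path is higher order in A, keeping C_A high (PFR or concentrated feed) favours P.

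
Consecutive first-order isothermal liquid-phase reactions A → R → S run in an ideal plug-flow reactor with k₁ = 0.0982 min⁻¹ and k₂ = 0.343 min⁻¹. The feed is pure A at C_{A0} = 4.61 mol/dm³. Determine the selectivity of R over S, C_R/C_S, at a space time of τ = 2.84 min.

The intermediate concentration in a first-order A→B→C sequence is C_R = k₁C_{A0}(e^(−k₁τ) − e^(−k₂τ))/(k₂−k₁).
e^(−k₁τ) = e^(−0.0982×2.84) = e^(−0.2789) = 0.7566; e^(−k₂τ) = e^(−0.9741) = 0.3775.
C_R = 0.0982×4.61/(0.343−0.0982) × (0.7566−0.3775) = 1.849×0.3791 = 0.7011 mol/dm³.
C_A = C_{A0}e^(−k₁τ) = 3.488 mol/dm³, so C_S = C_{A0}−C_A−C_R = 0.4209 mol/dm³; C_R/C_S = 1.67.

1.67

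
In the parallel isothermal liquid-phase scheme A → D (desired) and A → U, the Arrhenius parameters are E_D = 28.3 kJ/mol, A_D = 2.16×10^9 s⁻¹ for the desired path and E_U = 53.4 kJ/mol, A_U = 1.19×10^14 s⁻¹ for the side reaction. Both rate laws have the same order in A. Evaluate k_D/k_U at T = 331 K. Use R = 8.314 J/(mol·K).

0.166

Since both paths have the same order in A, the concentration cancels and S_{D/U} = k_D/k_U = (A_D/A_U)·exp[(E_U−E_D)/(RT)].
(E_U−E_D)/(RT) = (53.4−28.3)×10³/(8.314×331) = 25100/2752 = 9.121.
k_D/k_U = (2.16×10^9/1.19×10^14)·exp(9.121) = 1.815×10^-5 × 9144 = 0.166.
Since E_D < E_U, lowering the temperature improves selectivity toward D.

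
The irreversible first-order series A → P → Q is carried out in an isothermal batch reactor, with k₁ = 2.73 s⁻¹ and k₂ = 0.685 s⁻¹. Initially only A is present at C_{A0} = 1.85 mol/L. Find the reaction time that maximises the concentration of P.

0.676 s

The intermediate peaks when r₁ = r₂, i.e. k₁e^(−k₁t) = k₂e^(−k₂t), giving t_opt = ln(k₂/k₁)/(k₂−k₁).
= ln(0.685/2.73)/(0.685−2.73) = ln(0.2509)/-2.045 = -1.383/-2.045 = 0.676 s.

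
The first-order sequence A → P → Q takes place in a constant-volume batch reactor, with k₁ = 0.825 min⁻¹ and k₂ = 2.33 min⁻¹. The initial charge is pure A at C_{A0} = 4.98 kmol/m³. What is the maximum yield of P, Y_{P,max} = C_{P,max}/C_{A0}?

For a first-order series the maximum intermediate yield is C_{P,max}/C_{A0} = (k₁/k₂)^[k₂/(k₂−k₁)].
= (0.825/2.33)^(2.33/(2.33−0.825)) = (0.3541)^(1.548) = 0.2004.

0.200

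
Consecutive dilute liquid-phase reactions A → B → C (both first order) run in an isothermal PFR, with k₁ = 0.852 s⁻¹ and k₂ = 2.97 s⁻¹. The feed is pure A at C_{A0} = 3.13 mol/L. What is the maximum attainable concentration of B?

For a first-order series the maximum intermediate yield is C_{B,max}/C_{A0} = (k₁/k₂)^[k₂/(k₂−k₁)].
= (0.852/2.97)^(2.97/(2.97−0.852)) = (0.2869)^(1.402) = 0.1736.
C_{B,max} = 0.1736×3.13 = 0.543 mol/L.

0.543 mol/L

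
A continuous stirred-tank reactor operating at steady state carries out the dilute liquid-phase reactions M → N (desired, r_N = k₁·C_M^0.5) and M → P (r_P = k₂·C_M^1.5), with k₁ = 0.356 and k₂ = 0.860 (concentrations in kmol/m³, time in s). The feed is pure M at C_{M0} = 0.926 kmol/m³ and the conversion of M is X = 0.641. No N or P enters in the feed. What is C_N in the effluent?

Exit C_M = C_{M0}(1−X) = 0.926×0.359 = 0.3324 kmol/m³.
Rates in a CSTR are evaluated at the outlet concentration: r_N = 0.356×0.3324^0.5 = 0.2053, r_P = 0.860×0.3324^1.5 = 0.1648.
Fraction of consumed M going to N: r_N/(r_N+r_P) = 0.5546.
C_N = 0.5546·C_{M0}·X = 0.5546×0.926×0.641 = 0.329 kmol/m³.

0.329 kmol/m³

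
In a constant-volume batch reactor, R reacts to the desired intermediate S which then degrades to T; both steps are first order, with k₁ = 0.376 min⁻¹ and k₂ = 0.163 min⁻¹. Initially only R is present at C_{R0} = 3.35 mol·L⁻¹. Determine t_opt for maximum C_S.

3.92 min

The intermediate peaks when r₁ = r₂, i.e. k₁e^(−k₁t) = k₂e^(−k₂t), giving t_opt = ln(k₂/k₁)/(k₂−k₁).
= ln(0.163/0.376)/(0.163−0.376) = ln(0.4335)/-0.2130 = -0.8358/-0.2130 = 3.92 min.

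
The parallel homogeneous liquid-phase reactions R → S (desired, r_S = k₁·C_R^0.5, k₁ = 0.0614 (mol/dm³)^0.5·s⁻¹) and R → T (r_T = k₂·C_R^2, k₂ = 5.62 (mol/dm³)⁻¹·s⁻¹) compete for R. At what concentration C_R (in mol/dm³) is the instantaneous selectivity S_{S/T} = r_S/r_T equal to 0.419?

S_{S/T} = (k₁/k₂)·C_R^-1.5 ⇒ C_R = (S·k₂/k₁)^(1/(-1.5)).
= (0.419×5.62/0.0614)^(-0.6667) = (38.35)^(-0.6667) = 0.0879 mol/dm³.

0.0879 mol/dm³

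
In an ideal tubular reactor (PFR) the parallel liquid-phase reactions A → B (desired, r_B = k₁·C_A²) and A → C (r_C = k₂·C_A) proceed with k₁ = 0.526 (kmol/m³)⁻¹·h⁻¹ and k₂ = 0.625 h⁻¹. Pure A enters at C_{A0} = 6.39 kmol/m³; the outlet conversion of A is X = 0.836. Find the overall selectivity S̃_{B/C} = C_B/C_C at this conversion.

2.68

C_A = C_{A0}(1−X) = 1.048 kmol/m³.
Along a PFR/batch, dC_C/dC_A = −r_C/(r_B+r_C) = −k₂/(k₂+k₁·C_A).
Integrating from C_{A0} to C_A: C_C = (0.625/0.526)·ln[(0.625+0.526·6.39)/(0.625+0.526·1.05)] = 1.188·ln(3.986/1.176) = 1.450 kmol/m³.
Then C_B = (C_{A0}−C_A) − C_C = 5.342 − 1.450 = 3.892 kmol/m³.
S̃_{B/C} = C_B/C_C = 3.892/1.450 = 2.68.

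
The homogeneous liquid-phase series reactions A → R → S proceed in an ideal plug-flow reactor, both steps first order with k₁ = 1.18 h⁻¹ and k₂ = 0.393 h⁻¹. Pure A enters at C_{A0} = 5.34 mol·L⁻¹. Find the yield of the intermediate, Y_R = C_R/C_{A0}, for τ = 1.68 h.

Solving the coupled first-order balances gives C_R(τ) = [k₁/(k₂−k₁)]·C_{A0}·(e^(−k₁τ) − e^(−k₂τ)).
e^(−k₁τ) = e^(−1.18×1.68) = e^(−1.982) = 0.1377; e^(−k₂τ) = e^(−0.6602) = 0.5167.
C_R = 1.18×5.34/(0.393−1.18) × (0.1377−0.5167) = (-8.007)×(-0.3790) = 3.034 mol·L⁻¹.
Y_R = C_R/C_{A0} = 3.034/5.34 = 0.568.

0.568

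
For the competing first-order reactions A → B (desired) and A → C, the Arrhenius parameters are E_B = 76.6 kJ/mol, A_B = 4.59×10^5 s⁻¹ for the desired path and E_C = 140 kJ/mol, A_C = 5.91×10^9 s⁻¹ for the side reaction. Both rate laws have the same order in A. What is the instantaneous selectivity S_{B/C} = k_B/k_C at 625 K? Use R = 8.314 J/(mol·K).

15.5

k_B/k_C = (A_B/A_C)·exp[−(E_B−E_C)/(RT)] = (A_B/A_C)·exp[(E_C−E_B)/(RT)].
(E_C−E_B)/(RT) = (140−76.6)×10³/(8.314×625) = 63400/5196 = 12.20.
k_B/k_C = (4.59×10^5/5.91×10^9)·exp(12.20) = 7.766×10^-5 × 1.990×10^5 = 15.5.
Since E_B < E_C, lowering the temperature improves selectivity toward B.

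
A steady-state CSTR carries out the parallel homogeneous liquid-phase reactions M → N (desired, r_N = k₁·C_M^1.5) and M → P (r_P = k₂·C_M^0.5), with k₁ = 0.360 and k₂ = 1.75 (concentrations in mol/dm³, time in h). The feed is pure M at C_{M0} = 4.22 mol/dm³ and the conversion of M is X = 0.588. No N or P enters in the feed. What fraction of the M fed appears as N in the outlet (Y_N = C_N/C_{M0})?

Exit C_M = C_{M0}(1−X) = 4.22×0.412 = 1.739 mol/dm³.
Rates in a CSTR are evaluated at the outlet concentration: r_N = 0.360×1.739^1.5 = 0.8253, r_P = 1.75×1.739^0.5 = 2.308.
Fraction of consumed M going to N: r_N/(r_N+r_P) = 0.2634.
C_N = 0.2634·C_{M0}·X = 0.2634×4.22×0.588 = 0.654 mol/dm³; Y_N = C_N/C_{M0} = 0.155.

0.155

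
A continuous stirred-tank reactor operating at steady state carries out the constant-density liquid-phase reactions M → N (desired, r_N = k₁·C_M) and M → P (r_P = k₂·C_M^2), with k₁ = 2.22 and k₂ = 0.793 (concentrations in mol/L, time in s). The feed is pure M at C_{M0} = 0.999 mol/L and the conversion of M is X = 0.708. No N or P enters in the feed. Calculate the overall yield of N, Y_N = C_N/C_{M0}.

Exit C_M = C_{M0}(1−X) = 0.999×0.292 = 0.2917 mol/L.
A CSTR operates uniformly at the exit composition, giving r_N = 0.6476 and r_P = 0.06748 (each k·C_M^n at C_M = 0.2917).
Fraction of consumed M going to N: r_N/(r_N+r_P) = 0.9056.
C_N = 0.9056·C_{M0}·X = 0.9056×0.999×0.708 = 0.641 mol/L; Y_N = C_N/C_{M0} = 0.641.

0.641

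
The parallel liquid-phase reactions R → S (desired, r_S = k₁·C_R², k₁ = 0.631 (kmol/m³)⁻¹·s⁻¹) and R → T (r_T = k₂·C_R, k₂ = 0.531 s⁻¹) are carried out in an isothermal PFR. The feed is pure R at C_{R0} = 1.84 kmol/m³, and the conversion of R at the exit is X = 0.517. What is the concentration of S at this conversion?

0.583 kmol/m³

C_R = C_{R0}(1−X) = 0.8887 kmol/m³.
Along a PFR/batch, dC_T/dC_R = −r_T/(r_S+r_T) = −k₂/(k₂+k₁·C_R).
Integrating from C_{R0} to C_R: C_T = (0.531/0.631)·ln[(0.531+0.631·1.84)/(0.531+0.631·0.889)] = 0.8415·ln(1.692/1.092) = 0.3687 kmol/m³.
Then C_S = (C_{R0}−C_R) − C_T = 0.9513 − 0.3687 = 0.5826 kmol/m³.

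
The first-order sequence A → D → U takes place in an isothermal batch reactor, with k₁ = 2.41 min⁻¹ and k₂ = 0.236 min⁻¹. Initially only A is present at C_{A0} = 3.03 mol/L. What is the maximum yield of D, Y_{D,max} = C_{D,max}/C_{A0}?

0.777

Evaluating C_D at t_opt = ln(k₂/k₁)/(k₂−k₁) gives C_{D,max}/C_{A0} = (k₁/k₂)^[k₂/(k₂−k₁)].
= (2.41/0.236)^(0.236/(0.236−2.41)) = (10.21)^(-0.1086) = 0.7771.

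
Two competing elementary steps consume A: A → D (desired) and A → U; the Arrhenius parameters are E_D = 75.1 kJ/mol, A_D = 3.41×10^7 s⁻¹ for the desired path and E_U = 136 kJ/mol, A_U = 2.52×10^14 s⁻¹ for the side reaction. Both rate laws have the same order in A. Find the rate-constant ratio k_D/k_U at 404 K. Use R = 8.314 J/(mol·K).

With equal orders, S_{D/U} = k_D/k_U = (A_D/A_U)·exp[(E_U−E_D)/(RT)].
(E_U−E_D)/(RT) = (136−75.1)×10³/(8.314×404) = 60900/3359 = 18.13.
k_D/k_U = (3.41×10^7/2.52×10^14)·exp(18.13) = 1.353×10^-7 × 7.486×10^7 = 10.1.
Since E_D < E_U, lowering the temperature improves selectivity toward D.

10.1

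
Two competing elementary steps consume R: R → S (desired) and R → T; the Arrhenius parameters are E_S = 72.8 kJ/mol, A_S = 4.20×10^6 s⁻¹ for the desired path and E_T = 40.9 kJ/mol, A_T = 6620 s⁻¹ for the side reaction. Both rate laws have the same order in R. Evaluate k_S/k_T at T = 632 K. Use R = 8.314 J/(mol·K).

1.46

With equal orders, S_{S/T} = k_S/k_T = (A_S/A_T)·exp[(E_T−E_S)/(RT)].
(E_T−E_S)/(RT) = (40.9−72.8)×10³/(8.314×632) = -31900/5254 = -6.071.
k_S/k_T = (4.20×10^6/6620)·exp(-6.071) = 634.4 × 0.002309 = 1.46.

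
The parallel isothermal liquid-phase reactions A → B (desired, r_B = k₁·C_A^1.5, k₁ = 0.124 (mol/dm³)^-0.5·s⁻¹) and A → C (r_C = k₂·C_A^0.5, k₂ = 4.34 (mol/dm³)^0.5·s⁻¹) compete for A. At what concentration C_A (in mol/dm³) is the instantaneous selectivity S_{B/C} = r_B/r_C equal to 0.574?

S_{B/C} = (k₁/k₂)·C_A ⇒ C_A = S·k₂/k₁.
= 0.574×4.34/0.124 = 20.1 mol/dm³.

20.1 mol/dm³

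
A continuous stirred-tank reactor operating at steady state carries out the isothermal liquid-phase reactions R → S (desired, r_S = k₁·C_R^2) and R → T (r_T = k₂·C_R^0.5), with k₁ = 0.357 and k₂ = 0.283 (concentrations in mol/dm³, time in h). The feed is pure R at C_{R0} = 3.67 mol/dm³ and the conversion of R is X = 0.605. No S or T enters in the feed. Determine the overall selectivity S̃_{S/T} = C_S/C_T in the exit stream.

2.20

Exit C_R = C_{R0}(1−X) = 3.67×0.395 = 1.450 mol/dm³.
A CSTR operates uniformly at the exit composition, giving r_S = 0.7502 and r_T = 0.3407 (each k·C_R^n at C_R = 1.450).
Overall selectivity = C_S/C_T = r_Sτ/(r_Tτ) = r_S/r_T = 2.20.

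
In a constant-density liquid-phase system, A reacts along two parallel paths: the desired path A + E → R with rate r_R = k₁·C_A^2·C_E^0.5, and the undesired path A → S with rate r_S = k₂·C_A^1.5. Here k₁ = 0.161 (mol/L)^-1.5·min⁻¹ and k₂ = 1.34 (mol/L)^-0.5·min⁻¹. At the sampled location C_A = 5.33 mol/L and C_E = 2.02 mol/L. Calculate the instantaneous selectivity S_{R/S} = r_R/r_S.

0.394

S_{R/S} = r_R/r_S = (k₁·C_A^2·C_E^0.5)/(k₂·C_A^1.5) = (k₁/k₂)·C_A^0.5·C_E^0.5.
= (0.161×5.330^2×2.020^0.5) / (1.34×5.330^1.5) = 6.501/16.49 = 0.394.
Since the desired path is higher order in A, keeping C_A high (PFR or concentrated feed) favours R.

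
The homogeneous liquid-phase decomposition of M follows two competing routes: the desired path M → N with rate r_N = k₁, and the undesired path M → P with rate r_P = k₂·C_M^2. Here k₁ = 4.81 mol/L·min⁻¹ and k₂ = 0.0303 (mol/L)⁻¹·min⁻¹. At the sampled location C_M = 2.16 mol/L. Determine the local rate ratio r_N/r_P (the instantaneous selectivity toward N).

S_{N/P} = r_N/r_P = (k₁)/(k₂·C_M^2) = (k₁/k₂)·C_M^-2.
= (4.81) / (0.0303×2.160^2) = 4.810/0.1414 = 34.0.
The undesired path is higher order in M, so low C_M (CSTR or dilute feed) favours N.

34.0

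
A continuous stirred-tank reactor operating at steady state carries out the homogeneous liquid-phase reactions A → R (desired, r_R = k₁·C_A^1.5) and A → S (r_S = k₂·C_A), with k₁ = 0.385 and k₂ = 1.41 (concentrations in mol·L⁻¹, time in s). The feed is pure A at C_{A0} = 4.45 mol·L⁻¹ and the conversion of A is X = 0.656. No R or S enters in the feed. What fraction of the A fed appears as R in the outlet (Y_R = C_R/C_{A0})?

Exit C_A = C_{A0}(1−X) = 4.45×0.344 = 1.531 mol·L⁻¹.
In a CSTR the entire volume is at exit conditions, so r_R = 0.385×1.531^1.5 = 0.7292 and r_S = 1.41×1.531 = 2.158.
Fraction of consumed A going to R: r_R/(r_R+r_S) = 0.2525.
C_R = 0.2525·C_{A0}·X = 0.2525×4.45×0.656 = 0.737 mol·L⁻¹; Y_R = C_R/C_{A0} = 0.166.

0.166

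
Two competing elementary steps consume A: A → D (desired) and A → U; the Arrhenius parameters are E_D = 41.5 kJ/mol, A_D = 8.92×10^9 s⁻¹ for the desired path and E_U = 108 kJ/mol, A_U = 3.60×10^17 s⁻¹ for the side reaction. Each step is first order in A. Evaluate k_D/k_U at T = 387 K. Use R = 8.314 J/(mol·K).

23.4

With equal orders, S_{D/U} = k_D/k_U = (A_D/A_U)·exp[(E_U−E_D)/(RT)].
(E_U−E_D)/(RT) = (108−41.5)×10³/(8.314×387) = 66500/3218 = 20.67.
k_D/k_U = (8.92×10^9/3.60×10^17)·exp(20.67) = 2.478×10^-8 × 9.463×10^8 = 23.4.
Since E_D < E_U, lowering the temperature improves selectivity toward D.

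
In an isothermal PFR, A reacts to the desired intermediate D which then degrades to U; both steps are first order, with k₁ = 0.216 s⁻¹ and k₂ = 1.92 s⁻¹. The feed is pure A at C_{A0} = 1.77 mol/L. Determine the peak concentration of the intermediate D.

0.151 mol/L

For a first-order series the maximum intermediate yield is C_{D,max}/C_{A0} = (k₁/k₂)^[k₂/(k₂−k₁)].
= (0.216/1.92)^(1.92/(1.92−0.216)) = (0.1125)^(1.127) = 0.08529.
C_{D,max} = 0.08529×1.77 = 0.151 mol/L.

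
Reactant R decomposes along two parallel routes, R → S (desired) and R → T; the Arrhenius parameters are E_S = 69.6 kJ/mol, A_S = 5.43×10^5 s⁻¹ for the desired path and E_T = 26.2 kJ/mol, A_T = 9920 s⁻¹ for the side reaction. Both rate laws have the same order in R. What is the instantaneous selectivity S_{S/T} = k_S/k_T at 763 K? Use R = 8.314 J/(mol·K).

k_S/k_T = (A_S/A_T)·exp[−(E_S−E_T)/(RT)] = (A_S/A_T)·exp[(E_T−E_S)/(RT)].
(E_T−E_S)/(RT) = (26.2−69.6)×10³/(8.314×763) = -43400/6344 = -6.842.
k_S/k_T = (5.43×10^5/9920)·exp(-6.842) = 54.74 × 0.001068 = 0.0585.
Since E_S > E_T, raising the temperature improves selectivity toward S.

0.0585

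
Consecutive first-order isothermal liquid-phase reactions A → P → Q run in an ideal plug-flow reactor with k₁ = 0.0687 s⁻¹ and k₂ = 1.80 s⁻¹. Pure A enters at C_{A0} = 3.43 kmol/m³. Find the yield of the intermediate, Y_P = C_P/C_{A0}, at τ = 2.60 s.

0.0328

For first-order series with pure A initially, C_P(τ) = k₁C_{A0}/(k₂−k₁)·(e^(−k₁τ) − e^(−k₂τ)).
e^(−k₁τ) = e^(−0.0687×2.60) = e^(−0.1786) = 0.8364; e^(−k₂τ) = e^(−4.680) = 0.009279.
C_P = 0.0687×3.43/(1.80−0.0687) × (0.8364−0.009279) = 0.1361×0.8271 = 0.1126 kmol/m³.
Y_P = C_P/C_{A0} = 0.1126/3.43 = 0.0328.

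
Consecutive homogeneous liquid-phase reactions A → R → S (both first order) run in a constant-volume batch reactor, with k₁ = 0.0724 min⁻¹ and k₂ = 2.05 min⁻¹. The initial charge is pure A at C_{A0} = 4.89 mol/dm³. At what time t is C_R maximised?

1.69 min

The intermediate peaks when r₁ = r₂, i.e. k₁e^(−k₁t) = k₂e^(−k₂t), giving t_opt = ln(k₂/k₁)/(k₂−k₁).
= ln(2.05/0.0724)/(2.05−0.0724) = ln(28.31)/1.978 = 3.343/1.978 = 1.69 min.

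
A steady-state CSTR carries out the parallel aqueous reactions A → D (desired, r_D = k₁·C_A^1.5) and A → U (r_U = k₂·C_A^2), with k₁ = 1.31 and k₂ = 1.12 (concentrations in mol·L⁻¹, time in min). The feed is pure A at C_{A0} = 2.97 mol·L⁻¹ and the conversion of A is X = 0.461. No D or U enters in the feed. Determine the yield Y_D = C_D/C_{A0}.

0.221

Exit C_A = C_{A0}(1−X) = 2.97×0.539 = 1.601 mol·L⁻¹.
A CSTR operates uniformly at the exit composition, giving r_D = 2.653 and r_U = 2.870 (each k·C_A^n at C_A = 1.601).
Fraction of consumed A going to D: r_D/(r_D+r_U) = 0.4804.
C_D = 0.4804·C_{A0}·X = 0.4804×2.97×0.461 = 0.658 mol·L⁻¹; Y_D = C_D/C_{A0} = 0.221.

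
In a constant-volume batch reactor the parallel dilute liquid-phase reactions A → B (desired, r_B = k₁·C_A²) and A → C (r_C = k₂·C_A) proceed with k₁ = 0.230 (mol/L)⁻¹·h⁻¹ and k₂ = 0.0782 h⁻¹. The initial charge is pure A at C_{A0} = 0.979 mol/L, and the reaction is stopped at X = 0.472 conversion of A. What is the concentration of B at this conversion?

C_A = C_{A0}(1−X) = 0.5169 mol/L.
Along a PFR/batch, dC_C/dC_A = −r_C/(r_B+r_C) = −k₂/(k₂+k₁·C_A).
Integrating from C_{A0} to C_A: C_C = (0.0782/0.230)·ln[(0.0782+0.230·0.979)/(0.0782+0.230·0.517)] = 0.3400·ln(0.3034/0.1971) = 0.1466 mol/L.
Then C_B = (C_{A0}−C_A) − C_C = 0.4621 − 0.1466 = 0.3154 mol/L.

0.315 mol/L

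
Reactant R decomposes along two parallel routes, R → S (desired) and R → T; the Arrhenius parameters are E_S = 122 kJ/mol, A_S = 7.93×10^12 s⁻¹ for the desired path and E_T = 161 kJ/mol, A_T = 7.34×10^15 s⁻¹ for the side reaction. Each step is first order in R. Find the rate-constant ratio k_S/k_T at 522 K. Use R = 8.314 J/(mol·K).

8.64

k_S/k_T = (A_S/A_T)·exp[−(E_S−E_T)/(RT)] = (A_S/A_T)·exp[(E_T−E_S)/(RT)].
(E_T−E_S)/(RT) = (161−122)×10³/(8.314×522) = 39000/4340 = 8.986.
k_S/k_T = (7.93×10^12/7.34×10^15)·exp(8.986) = 0.001080 × 7993 = 8.64.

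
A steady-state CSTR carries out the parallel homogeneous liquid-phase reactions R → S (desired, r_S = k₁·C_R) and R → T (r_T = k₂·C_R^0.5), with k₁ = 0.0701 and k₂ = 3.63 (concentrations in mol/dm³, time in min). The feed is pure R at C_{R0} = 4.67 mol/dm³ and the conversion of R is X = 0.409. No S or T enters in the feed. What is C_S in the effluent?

Exit C_R = C_{R0}(1−X) = 4.67×0.591 = 2.760 mol/dm³.
Rates in a CSTR are evaluated at the outlet concentration: r_S = 0.0701×2.760 = 0.1935, r_T = 3.63×2.760^0.5 = 6.031.
Fraction of consumed R going to S: r_S/(r_S+r_T) = 0.03108.
C_S = 0.03108·C_{R0}·X = 0.03108×4.67×0.409 = 0.0594 mol/dm³.

0.0594 mol/dm³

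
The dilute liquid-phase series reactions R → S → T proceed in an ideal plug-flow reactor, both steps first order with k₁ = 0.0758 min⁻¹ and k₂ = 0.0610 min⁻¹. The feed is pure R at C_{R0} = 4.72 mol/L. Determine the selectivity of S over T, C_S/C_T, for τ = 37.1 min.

For first-order series with pure R initially, C_S(τ) = k₁C_{R0}/(k₂−k₁)·(e^(−k₁τ) − e^(−k₂τ)).
e^(−k₁τ) = e^(−0.0758×37.1) = e^(−2.812) = 0.06007; e^(−k₂τ) = e^(−2.263) = 0.1040.
C_S = 0.0758×4.72/(0.0610−0.0758) × (0.06007−0.1040) = (-24.17)×(-0.04395) = 1.063 mol/L.
C_R = C_{R0}e^(−k₁τ) = 0.2835 mol/L, so C_T = C_{R0}−C_R−C_S = 3.374 mol/L; C_S/C_T = 0.315.

0.315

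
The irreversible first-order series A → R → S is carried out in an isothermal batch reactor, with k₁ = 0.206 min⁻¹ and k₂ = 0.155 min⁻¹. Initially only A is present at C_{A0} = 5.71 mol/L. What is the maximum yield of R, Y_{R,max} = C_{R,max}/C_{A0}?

At the optimum, C_{R,max}/C_{A0} = (k₁/k₂)^[k₂/(k₂−k₁)].
= (0.206/0.155)^(0.155/(0.155−0.206)) = (1.329)^(-3.039) = 0.4213.

0.421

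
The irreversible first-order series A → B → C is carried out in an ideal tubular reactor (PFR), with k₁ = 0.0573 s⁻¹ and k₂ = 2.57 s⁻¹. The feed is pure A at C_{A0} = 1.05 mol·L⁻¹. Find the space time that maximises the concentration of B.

For first-order series the maximum of C_B occurs at τ_opt = ln(k₂/k₁)/(k₂−k₁).
= ln(2.57/0.0573)/(2.57−0.0573) = ln(44.85)/2.513 = 3.803/2.513 = 1.51 s.

1.51 s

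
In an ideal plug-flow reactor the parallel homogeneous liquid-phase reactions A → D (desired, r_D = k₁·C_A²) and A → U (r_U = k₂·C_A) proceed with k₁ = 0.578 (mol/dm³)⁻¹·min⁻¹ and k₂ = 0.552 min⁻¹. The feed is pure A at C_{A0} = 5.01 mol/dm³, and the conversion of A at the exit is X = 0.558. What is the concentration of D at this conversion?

C_A = C_{A0}(1−X) = 2.214 mol/dm³.
Along a PFR/batch, dC_U/dC_A = −r_U/(r_D+r_U) = −k₂/(k₂+k₁·C_A).
Integrating from C_{A0} to C_A: C_U = (0.552/0.578)·ln[(0.552+0.578·5.01)/(0.552+0.578·2.21)] = 0.9550·ln(3.448/1.832) = 0.6039 mol/dm³.
Then C_D = (C_{A0}−C_A) − C_U = 2.796 − 0.6039 = 2.192 mol/dm³.

2.19 mol/dm³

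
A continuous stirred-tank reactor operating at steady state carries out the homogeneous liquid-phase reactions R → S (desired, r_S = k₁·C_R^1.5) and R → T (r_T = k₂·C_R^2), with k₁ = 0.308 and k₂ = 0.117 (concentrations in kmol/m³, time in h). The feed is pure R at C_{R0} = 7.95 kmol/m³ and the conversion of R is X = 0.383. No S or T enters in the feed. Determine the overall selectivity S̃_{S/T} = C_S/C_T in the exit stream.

1.19

Exit C_R = C_{R0}(1−X) = 7.95×0.617 = 4.905 kmol/m³.
Rates in a CSTR are evaluated at the outlet concentration: r_S = 0.308×4.905^1.5 = 3.346, r_T = 0.117×4.905^2 = 2.815.
Overall selectivity = C_S/C_T = r_Sτ/(r_Tτ) = r_S/r_T = 1.19.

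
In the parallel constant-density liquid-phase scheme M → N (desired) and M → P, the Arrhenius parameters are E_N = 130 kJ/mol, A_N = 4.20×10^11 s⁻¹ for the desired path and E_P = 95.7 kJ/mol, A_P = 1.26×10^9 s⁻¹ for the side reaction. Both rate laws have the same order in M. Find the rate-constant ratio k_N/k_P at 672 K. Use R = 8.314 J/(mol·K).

0.719

Since both paths have the same order in M, the concentration cancels and S_{N/P} = k_N/k_P = (A_N/A_P)·exp[(E_P−E_N)/(RT)].
(E_P−E_N)/(RT) = (95.7−130)×10³/(8.314×672) = -34300/5587 = -6.139.
k_N/k_P = (4.20×10^11/1.26×10^9)·exp(-6.139) = 333.3 × 0.002157 = 0.719.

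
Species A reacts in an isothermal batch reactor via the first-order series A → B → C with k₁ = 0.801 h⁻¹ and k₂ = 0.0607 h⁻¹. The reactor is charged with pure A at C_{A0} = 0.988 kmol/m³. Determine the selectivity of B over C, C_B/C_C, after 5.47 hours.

Solving the coupled first-order balances gives C_B(t) = [k₁/(k₂−k₁)]·C_{A0}·(e^(−k₁t) − e^(−k₂t)).
e^(−k₁t) = e^(−0.801×5.47) = e^(−4.381) = 0.01251; e^(−k₂t) = e^(−0.3320) = 0.7175.
C_B = 0.801×0.988/(0.0607−0.801) × (0.01251−0.7175) = (-1.069)×(-0.7050) = 0.7536 kmol/m³.
C_A = C_{A0}e^(−k₁t) = 0.01236 kmol/m³, so C_C = C_{A0}−C_A−C_B = 0.2220 kmol/m³; C_B/C_C = 3.39.

3.39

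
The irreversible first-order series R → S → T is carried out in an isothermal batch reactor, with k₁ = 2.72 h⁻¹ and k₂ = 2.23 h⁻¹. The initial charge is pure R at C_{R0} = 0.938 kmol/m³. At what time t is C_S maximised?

For first-order series the maximum of C_S occurs at t_opt = ln(k₂/k₁)/(k₂−k₁).
= ln(2.23/2.72)/(2.23−2.72) = ln(0.8199)/-0.4900 = -0.1986/-0.4900 = 0.405 h.

0.405 h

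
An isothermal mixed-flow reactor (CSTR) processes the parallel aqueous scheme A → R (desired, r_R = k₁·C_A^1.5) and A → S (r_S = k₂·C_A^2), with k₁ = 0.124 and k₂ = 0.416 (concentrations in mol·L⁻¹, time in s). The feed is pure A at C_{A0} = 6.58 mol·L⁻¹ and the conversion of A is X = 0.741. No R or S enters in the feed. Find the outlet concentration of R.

Exit C_A = C_{A0}(1−X) = 6.58×0.259 = 1.704 mol·L⁻¹.
Rates in a CSTR are evaluated at the outlet concentration: r_R = 0.124×1.704^1.5 = 0.2759, r_S = 0.416×1.704^2 = 1.208.
Fraction of consumed A going to R: r_R/(r_R+r_S) = 0.1859.
C_R = 0.1859·C_{A0}·X = 0.1859×6.58×0.741 = 0.906 mol·L⁻¹.

0.906 mol·L⁻¹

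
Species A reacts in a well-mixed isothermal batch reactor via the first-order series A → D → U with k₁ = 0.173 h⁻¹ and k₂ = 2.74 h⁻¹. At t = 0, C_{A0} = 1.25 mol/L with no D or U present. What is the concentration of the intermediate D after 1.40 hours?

0.0643 mol/L

For first-order series with pure A initially, C_D(t) = k₁C_{A0}/(k₂−k₁)·(e^(−k₁t) − e^(−k₂t)).
e^(−k₁t) = e^(−0.173×1.40) = e^(−0.2422) = 0.7849; e^(−k₂t) = e^(−3.836) = 0.02158.
C_D = 0.173×1.25/(2.74−0.173) × (0.7849−0.02158) = 0.08424×0.7633 = 0.06430 mol/L.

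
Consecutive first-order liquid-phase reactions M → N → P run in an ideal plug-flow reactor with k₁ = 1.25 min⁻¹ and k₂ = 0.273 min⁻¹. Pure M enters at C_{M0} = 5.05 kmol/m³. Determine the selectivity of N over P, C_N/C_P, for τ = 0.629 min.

The intermediate concentration in a first-order A→B→C sequence is C_N = k₁C_{M0}(e^(−k₁τ) − e^(−k₂τ))/(k₂−k₁).
e^(−k₁τ) = e^(−1.25×0.629) = e^(−0.7863) = 0.4555; e^(−k₂τ) = e^(−0.1717) = 0.8422.
C_N = 1.25×5.05/(0.273−1.25) × (0.4555−0.8422) = (-6.461)×(-0.3867) = 2.498 kmol/m³.
C_M = C_{M0}e^(−k₁τ) = 2.301 kmol/m³, so C_P = C_{M0}−C_M−C_N = 0.2512 kmol/m³; C_N/C_P = 9.95.

9.95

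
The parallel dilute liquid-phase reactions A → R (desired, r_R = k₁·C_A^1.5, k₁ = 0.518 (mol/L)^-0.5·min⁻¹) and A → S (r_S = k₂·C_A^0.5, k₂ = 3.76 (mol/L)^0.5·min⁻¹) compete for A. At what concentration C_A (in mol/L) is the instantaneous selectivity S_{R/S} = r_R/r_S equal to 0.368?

2.67 mol/L

S_{R/S} = (k₁/k₂)·C_A ⇒ C_A = S·k₂/k₁.
= 0.368×3.76/0.518 = 2.67 mol/L.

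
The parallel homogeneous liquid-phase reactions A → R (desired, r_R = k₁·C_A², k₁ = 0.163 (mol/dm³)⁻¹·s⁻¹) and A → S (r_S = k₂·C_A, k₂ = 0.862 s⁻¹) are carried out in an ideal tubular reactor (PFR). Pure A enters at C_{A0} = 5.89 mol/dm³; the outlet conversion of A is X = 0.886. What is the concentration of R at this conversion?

1.89 mol/dm³

C_A = C_{A0}(1−X) = 0.6715 mol/dm³.
Along a PFR/batch, dC_S/dC_A = −r_S/(r_R+r_S) = −k₂/(k₂+k₁·C_A).
Integrating from C_{A0} to C_A: C_S = (0.862/0.163)·ln[(0.862+0.163·5.89)/(0.862+0.163·0.671)] = 5.288·ln(1.822/0.9714) = 3.326 mol/dm³.
Then C_R = (C_{A0}−C_A) − C_S = 5.219 − 3.326 = 1.892 mol/dm³.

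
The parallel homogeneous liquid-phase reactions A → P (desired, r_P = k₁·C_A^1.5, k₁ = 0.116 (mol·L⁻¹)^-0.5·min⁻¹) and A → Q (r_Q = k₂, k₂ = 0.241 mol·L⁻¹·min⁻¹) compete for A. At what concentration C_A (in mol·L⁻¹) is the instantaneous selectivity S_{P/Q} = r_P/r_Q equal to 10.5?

S_{P/Q} = (k₁/k₂)·C_A^1.5 ⇒ C_A = (S·k₂/k₁)^(1/1.5).
= (10.5×0.241/0.116)^(0.6667) = (21.81)^(0.6667) = 7.81 mol·L⁻¹.

7.81 mol·L⁻¹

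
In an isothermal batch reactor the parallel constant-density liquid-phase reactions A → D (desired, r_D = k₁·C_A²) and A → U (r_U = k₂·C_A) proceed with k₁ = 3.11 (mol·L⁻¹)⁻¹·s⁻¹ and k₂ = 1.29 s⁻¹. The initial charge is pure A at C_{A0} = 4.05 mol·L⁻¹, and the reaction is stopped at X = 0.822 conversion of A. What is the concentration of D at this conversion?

2.76 mol·L⁻¹

C_A = C_{A0}(1−X) = 0.7209 mol·L⁻¹.
Along a PFR/batch, dC_U/dC_A = −r_U/(r_D+r_U) = −k₂/(k₂+k₁·C_A).
Integrating from C_{A0} to C_A: C_U = (1.29/3.11)·ln[(1.29+3.11·4.05)/(1.29+3.11·0.721)] = 0.4148·ln(13.89/3.532) = 0.5678 mol·L⁻¹.
Then C_D = (C_{A0}−C_A) − C_U = 3.329 − 0.5678 = 2.761 mol·L⁻¹.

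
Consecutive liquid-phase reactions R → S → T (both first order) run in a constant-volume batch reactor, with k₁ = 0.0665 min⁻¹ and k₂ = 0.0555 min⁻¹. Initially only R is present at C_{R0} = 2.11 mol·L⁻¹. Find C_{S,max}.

At the optimum, C_{S,max}/C_{R0} = (k₁/k₂)^[k₂/(k₂−k₁)].
= (0.0665/0.0555)^(0.0555/(0.0555−0.0665)) = (1.198)^(-5.045) = 0.4016.
C_{S,max} = 0.4016×2.11 = 0.847 mol·L⁻¹.

0.847 mol·L⁻¹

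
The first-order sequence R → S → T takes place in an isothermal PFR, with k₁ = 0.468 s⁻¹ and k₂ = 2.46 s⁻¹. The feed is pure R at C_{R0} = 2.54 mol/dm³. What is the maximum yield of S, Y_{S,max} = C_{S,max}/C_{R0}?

Evaluating C_S at τ_opt = ln(k₂/k₁)/(k₂−k₁) gives C_{S,max}/C_{R0} = (k₁/k₂)^[k₂/(k₂−k₁)].
= (0.468/2.46)^(2.46/(2.46−0.468)) = (0.1902)^(1.235) = 0.1288.

0.129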